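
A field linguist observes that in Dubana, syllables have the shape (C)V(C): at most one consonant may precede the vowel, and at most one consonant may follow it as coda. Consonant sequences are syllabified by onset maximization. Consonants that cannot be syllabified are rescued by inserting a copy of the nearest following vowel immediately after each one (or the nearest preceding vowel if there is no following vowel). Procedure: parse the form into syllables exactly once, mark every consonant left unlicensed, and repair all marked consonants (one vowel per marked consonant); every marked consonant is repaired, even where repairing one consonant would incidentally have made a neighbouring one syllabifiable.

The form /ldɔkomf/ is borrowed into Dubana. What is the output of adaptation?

The consonants /l/, /f/ cannot be parsed into a legal (C)V(C) syllable (at most one coda consonant is licensed; onsets are limited to one consonant).
Each unlicensed consonant becomes the onset of a new syllable: /l/ → /lɔ/, /f/ → /fo/.

lɔdɔkomfo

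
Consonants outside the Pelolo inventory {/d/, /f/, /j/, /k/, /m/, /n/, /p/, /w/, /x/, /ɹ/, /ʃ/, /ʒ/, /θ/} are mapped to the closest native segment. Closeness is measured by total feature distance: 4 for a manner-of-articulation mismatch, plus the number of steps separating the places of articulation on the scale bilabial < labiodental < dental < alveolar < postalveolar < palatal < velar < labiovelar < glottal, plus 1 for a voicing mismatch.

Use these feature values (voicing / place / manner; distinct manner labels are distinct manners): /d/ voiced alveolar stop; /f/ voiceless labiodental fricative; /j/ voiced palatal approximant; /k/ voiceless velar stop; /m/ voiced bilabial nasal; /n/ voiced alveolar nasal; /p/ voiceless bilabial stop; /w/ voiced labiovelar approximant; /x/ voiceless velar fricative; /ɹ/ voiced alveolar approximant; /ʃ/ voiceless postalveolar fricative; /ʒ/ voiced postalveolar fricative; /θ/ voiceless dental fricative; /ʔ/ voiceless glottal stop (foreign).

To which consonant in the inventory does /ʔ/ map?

/k/ is closest: same manner (stop), place distance 2 (glottal→velar), same voicing; total 2. Next closest is /d/ at distance 6.

k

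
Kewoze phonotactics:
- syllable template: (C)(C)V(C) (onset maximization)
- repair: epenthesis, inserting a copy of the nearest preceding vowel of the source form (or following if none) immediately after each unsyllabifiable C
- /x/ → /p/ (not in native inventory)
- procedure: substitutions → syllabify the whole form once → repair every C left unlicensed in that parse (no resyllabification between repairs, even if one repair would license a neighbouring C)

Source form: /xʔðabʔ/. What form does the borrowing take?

paʔðabʔa

Substitution: /x/ → /p/, giving /pʔðabʔ/.
The consonants /p/, /ʔ/ cannot be parsed into a legal (C)(C)V(C) syllable (at most one coda consonant is licensed; onsets may contain at most 2 consonants).
Epenthesis after each stranded consonant: /p/ → /pa/, /ʔ/ → /ʔa/.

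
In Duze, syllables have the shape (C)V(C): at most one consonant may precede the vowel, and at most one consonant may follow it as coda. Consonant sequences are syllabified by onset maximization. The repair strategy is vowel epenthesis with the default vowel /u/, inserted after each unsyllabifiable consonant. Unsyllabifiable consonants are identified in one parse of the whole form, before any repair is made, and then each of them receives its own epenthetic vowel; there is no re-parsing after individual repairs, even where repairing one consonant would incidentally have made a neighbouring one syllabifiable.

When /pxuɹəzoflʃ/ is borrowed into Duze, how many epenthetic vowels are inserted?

The unsyllabifiable consonants are /p/, /l/, /ʃ/; each receives one epenthetic vowel.

3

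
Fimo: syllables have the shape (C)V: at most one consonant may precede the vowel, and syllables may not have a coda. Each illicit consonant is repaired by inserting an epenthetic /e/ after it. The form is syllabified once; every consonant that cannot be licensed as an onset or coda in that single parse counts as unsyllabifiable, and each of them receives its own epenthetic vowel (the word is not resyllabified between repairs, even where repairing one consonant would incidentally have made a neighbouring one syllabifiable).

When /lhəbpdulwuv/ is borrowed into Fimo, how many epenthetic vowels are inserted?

The unsyllabifiable consonants are /l/, /b/, /p/, /l/, /v/; each receives one epenthetic vowel.

5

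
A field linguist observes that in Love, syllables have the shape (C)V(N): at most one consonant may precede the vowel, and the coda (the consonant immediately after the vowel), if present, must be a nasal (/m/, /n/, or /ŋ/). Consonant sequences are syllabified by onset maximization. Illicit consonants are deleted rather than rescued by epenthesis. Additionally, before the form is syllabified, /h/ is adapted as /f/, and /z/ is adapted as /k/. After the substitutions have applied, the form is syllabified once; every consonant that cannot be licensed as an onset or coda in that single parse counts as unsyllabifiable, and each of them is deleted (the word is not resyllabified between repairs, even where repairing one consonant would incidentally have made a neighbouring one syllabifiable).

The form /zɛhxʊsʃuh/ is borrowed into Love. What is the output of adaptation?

kɛxʊʃu

Substitution: /z/ → /k/, /h/ → /f/, giving /kɛfxʊsʃuf/.
Syllabifying with onset maximization leaves /f/, /s/, /f/ stranded (only a nasal (/m/, /n/, or /ŋ/) is licensed in coda position; onsets are limited to one consonant).
Deleting the stranded consonants removes /f/, /s/, /f/.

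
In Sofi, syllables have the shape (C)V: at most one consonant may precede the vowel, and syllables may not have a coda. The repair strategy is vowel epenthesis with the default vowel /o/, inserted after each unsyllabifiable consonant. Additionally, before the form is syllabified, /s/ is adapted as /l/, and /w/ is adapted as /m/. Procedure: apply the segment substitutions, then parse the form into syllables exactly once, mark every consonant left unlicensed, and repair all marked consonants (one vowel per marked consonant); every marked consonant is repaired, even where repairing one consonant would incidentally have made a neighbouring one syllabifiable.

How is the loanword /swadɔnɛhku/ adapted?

lomadɔnɛhoku

Substitution: /s/ → /l/, /w/ → /m/, giving /lmadɔnɛhku/.
Syllabifying with onset maximization leaves /l/, /h/ stranded (no codas are permitted; onsets are limited to one consonant).
Epenthesis after each stranded consonant: /l/ → /lo/, /h/ → /ho/.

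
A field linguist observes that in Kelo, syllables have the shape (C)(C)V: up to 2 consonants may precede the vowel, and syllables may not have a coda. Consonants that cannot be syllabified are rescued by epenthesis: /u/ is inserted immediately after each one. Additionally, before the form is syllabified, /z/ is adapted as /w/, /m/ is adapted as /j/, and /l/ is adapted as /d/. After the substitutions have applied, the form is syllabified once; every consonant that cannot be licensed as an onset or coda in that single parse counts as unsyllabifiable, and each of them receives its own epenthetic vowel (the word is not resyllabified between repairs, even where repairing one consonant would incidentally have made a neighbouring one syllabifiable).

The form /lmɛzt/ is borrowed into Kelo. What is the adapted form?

djɛwutu

Substitution: /l/ → /d/, /m/ → /j/, /z/ → /w/, giving /djɛwt/.
Under (C)(C)V, the unsyllabifiable consonants are /w/, /t/ (no codas are permitted; onsets may contain at most 2 consonants).
Epenthesis after each stranded consonant: /w/ → /wu/, /t/ → /tu/.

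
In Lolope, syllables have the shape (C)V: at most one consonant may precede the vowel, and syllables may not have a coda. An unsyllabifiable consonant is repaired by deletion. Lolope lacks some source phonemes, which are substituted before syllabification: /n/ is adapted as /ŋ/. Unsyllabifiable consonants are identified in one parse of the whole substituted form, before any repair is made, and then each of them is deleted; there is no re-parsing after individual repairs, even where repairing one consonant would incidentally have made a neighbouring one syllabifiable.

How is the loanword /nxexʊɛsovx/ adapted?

xexʊɛso

Substitution: /n/ → /ŋ/, giving /ŋxexʊɛsovx/.
Syllabifying with onset maximization leaves /ŋ/, /v/, /x/ stranded (no codas are permitted; onsets are limited to one consonant).
Each unlicensed consonant is deleted: /ŋ/, /v/, /x/.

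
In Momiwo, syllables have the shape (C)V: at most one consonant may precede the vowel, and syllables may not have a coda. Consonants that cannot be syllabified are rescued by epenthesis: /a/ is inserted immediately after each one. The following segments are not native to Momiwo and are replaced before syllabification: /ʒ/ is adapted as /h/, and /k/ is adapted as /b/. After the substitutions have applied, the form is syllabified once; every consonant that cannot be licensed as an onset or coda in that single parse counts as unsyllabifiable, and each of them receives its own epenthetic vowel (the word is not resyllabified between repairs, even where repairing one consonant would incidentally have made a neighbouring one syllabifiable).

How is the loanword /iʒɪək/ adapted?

Substitution: /ʒ/ → /h/, /k/ → /b/, giving /ihɪəb/.
Syllabifying with onset maximization leaves /b/ stranded (no codas are permitted; onsets are limited to one consonant).
Epenthesis after each stranded consonant: /b/ → /ba/.

ihɪəba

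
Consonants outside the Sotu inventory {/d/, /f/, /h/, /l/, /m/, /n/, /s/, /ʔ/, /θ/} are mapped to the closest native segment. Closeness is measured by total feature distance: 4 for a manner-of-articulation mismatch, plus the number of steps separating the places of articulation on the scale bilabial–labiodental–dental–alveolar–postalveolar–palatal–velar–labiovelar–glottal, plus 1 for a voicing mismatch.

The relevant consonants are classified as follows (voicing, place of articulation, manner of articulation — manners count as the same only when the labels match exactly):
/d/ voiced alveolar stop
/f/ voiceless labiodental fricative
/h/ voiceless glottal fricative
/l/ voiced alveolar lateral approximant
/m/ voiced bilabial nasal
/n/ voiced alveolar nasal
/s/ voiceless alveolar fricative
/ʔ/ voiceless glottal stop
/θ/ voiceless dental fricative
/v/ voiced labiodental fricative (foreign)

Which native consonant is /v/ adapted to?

/f/ is closest: same manner (fricative), place distance 0 (labiodental→labiodental), voicing differs (+1); total 1. Next closest is /θ/ at distance 2.

f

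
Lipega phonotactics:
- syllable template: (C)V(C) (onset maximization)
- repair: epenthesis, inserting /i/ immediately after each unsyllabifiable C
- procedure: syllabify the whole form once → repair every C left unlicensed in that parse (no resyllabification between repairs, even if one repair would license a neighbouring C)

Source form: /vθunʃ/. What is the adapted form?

The consonants /v/, /ʃ/ cannot be parsed into a legal (C)V(C) syllable (at most one coda consonant is licensed; onsets are limited to one consonant).
Epenthesis after each stranded consonant: /v/ → /vi/, /ʃ/ → /ʃi/.

viθunʃi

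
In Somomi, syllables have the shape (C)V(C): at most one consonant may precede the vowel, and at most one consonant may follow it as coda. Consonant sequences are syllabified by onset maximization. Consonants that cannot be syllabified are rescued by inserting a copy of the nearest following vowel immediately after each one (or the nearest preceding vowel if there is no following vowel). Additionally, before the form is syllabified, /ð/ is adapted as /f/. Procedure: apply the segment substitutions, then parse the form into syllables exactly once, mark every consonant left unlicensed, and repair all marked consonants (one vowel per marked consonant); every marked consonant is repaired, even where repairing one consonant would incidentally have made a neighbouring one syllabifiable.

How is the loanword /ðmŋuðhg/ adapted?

Substitution: /ð/ → /f/, giving /fmŋufhg/.
The consonants /f/, /m/, /h/, /g/ cannot be parsed into a legal (C)V(C) syllable (at most one coda consonant is licensed; onsets are limited to one consonant).
Epenthesis after each stranded consonant: /f/ → /fu/, /m/ → /mu/, /h/ → /hu/, /g/ → /gu/.

fumuŋufhugu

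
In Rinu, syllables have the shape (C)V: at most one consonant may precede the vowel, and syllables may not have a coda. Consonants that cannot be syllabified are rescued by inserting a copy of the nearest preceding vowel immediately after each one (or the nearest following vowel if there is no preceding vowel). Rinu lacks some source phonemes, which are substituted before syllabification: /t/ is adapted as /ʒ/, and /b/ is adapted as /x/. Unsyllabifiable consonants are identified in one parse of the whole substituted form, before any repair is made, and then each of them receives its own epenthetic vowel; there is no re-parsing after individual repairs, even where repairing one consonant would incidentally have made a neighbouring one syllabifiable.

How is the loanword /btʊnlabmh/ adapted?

Substitution: /b/ → /x/, /t/ → /ʒ/, giving /xʒʊnlaxmh/.
Syllabifying with onset maximization leaves /x/, /n/, /x/, /m/, /h/ stranded (no codas are permitted; onsets are limited to one consonant).
Inserting the epenthetic vowel yields /x/ → /xʊ/, /n/ → /nʊ/, /x/ → /xa/, /m/ → /ma/, /h/ → /ha/.

xʊʒʊnʊlaxamaha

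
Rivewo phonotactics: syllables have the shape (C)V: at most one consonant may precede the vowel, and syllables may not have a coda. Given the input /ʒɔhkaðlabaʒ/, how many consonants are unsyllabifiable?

Under (C)V, the unsyllabifiable consonants are /h/, /ð/, /ʒ/ (no codas are permitted; onsets are limited to one consonant).

3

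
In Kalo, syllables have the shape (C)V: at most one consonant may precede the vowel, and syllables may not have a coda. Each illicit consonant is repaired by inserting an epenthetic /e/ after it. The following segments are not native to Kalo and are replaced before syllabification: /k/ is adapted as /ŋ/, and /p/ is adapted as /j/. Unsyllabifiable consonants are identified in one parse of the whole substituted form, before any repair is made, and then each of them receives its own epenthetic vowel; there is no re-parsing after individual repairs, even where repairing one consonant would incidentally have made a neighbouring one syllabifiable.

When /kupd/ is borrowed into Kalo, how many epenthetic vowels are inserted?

2

After substitution the input is /ŋujd/.
The unsyllabifiable consonants are /j/, /d/; each receives one epenthetic vowel.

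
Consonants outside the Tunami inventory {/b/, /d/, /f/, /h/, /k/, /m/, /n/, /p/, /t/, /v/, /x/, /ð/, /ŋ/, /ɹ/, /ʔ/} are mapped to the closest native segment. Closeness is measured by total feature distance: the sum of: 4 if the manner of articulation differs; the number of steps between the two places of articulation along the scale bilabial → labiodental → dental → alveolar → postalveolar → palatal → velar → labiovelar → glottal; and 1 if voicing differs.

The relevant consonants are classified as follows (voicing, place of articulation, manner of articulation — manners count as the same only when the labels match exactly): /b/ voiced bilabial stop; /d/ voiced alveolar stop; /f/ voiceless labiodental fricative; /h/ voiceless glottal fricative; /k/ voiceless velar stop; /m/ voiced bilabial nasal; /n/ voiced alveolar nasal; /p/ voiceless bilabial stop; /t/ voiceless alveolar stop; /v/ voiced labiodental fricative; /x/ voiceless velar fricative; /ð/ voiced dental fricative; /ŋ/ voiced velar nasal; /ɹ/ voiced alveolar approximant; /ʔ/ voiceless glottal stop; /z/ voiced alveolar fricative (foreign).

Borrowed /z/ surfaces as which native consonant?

ð

/ð/ is closest: same manner (fricative), place distance 1 (alveolar→dental), same voicing; total 1. Next closest is /v/ at distance 2.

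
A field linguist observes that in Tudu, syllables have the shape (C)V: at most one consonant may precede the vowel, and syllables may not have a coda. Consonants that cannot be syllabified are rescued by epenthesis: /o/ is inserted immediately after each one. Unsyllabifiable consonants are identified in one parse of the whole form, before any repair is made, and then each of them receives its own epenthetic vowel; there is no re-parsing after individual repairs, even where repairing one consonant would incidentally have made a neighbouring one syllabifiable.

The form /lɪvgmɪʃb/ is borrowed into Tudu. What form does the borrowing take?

The consonants /v/, /g/, /ʃ/, /b/ cannot be parsed into a legal (C)V syllable (no codas are permitted; onsets are limited to one consonant).
Each unlicensed consonant becomes the onset of a new syllable: /v/ → /vo/, /g/ → /go/, /ʃ/ → /ʃo/, /b/ → /bo/.

lɪvogomɪʃobo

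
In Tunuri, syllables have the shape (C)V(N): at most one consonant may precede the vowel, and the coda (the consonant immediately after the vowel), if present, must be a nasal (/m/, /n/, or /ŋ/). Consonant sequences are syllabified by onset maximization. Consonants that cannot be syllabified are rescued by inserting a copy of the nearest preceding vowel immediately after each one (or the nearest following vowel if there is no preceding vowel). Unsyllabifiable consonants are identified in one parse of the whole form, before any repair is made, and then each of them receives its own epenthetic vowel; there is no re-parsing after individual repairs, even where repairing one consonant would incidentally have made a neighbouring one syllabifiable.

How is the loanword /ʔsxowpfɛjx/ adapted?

ʔosoxowopofɛjɛxɛ

Under (C)V(N), the unsyllabifiable consonants are /ʔ/, /s/, /w/, /p/, /j/, /x/ (only a nasal (/m/, /n/, or /ŋ/) is licensed in coda position; onsets are limited to one consonant).
Epenthesis after each stranded consonant: /ʔ/ → /ʔo/, /s/ → /so/, /w/ → /wo/, /p/ → /po/, /j/ → /jɛ/, /x/ → /xɛ/.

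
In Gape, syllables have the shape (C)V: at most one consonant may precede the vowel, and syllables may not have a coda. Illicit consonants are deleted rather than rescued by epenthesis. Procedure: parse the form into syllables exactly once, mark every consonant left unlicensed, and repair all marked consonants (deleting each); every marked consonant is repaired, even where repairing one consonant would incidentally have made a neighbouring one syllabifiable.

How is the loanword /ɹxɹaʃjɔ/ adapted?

Under (C)V, the unsyllabifiable consonants are /ɹ/, /x/, /ʃ/ (no codas are permitted; onsets are limited to one consonant).
Each unlicensed consonant is deleted: /ɹ/, /x/, /ʃ/.

ɹajɔ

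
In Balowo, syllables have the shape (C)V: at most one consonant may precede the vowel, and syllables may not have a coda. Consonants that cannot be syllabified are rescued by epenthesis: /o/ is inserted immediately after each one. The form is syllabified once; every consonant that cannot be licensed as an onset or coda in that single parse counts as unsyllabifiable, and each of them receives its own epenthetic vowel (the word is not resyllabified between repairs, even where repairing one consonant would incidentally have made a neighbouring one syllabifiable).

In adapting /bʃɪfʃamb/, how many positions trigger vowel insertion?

The unsyllabifiable consonants are /b/, /f/, /m/, /b/; each receives one epenthetic vowel.

4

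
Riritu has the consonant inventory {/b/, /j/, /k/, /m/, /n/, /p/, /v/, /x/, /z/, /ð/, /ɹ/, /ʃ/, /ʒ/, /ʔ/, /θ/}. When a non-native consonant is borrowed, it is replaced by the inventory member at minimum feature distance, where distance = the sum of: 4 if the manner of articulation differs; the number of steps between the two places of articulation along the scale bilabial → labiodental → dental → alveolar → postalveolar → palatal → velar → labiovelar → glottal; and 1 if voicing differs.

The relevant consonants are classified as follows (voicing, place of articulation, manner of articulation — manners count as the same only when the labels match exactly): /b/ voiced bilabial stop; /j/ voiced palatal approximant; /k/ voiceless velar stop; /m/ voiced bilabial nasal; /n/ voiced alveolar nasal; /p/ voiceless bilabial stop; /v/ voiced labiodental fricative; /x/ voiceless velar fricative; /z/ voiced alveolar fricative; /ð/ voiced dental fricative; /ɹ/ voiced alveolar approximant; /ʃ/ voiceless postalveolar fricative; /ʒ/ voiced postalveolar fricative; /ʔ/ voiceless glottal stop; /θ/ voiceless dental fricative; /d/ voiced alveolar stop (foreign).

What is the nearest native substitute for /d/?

/b/ is closest: same manner (stop), place distance 3 (alveolar→bilabial), same voicing; total 3. Next closest is /k/ at distance 4.

b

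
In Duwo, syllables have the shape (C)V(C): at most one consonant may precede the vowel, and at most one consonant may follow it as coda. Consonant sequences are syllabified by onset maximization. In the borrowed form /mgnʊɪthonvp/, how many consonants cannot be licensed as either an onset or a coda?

Under (C)V(C), the unsyllabifiable consonants are /m/, /g/, /v/, /p/ (at most one coda consonant is licensed; onsets are limited to one consonant).

4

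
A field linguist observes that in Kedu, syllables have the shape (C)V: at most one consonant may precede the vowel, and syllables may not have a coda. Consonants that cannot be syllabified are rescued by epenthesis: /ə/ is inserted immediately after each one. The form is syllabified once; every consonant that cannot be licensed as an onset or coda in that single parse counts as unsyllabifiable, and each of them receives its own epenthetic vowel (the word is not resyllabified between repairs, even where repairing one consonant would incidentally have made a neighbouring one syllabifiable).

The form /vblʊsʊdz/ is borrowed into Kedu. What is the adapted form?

The consonants /v/, /b/, /d/, /z/ cannot be parsed into a legal (C)V syllable (no codas are permitted; onsets are limited to one consonant).
Each unlicensed consonant becomes the onset of a new syllable: /v/ → /və/, /b/ → /bə/, /d/ → /də/, /z/ → /zə/.

vəbəlʊsʊdəzə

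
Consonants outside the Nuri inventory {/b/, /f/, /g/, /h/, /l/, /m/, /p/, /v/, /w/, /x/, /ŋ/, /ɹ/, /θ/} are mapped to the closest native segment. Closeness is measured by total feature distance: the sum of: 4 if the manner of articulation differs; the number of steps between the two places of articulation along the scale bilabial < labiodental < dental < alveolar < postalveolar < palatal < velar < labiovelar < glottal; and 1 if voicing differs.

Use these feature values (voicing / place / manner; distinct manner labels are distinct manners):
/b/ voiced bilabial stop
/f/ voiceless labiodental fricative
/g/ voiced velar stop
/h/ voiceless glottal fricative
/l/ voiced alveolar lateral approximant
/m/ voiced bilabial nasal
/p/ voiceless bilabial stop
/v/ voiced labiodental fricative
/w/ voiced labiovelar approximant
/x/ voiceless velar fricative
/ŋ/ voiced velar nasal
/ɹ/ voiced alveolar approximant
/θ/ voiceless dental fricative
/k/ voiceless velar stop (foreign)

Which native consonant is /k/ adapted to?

g

/g/ is closest: same manner (stop), place distance 0 (velar→velar), voicing differs (+1); total 1. Next closest is /x/ at distance 4.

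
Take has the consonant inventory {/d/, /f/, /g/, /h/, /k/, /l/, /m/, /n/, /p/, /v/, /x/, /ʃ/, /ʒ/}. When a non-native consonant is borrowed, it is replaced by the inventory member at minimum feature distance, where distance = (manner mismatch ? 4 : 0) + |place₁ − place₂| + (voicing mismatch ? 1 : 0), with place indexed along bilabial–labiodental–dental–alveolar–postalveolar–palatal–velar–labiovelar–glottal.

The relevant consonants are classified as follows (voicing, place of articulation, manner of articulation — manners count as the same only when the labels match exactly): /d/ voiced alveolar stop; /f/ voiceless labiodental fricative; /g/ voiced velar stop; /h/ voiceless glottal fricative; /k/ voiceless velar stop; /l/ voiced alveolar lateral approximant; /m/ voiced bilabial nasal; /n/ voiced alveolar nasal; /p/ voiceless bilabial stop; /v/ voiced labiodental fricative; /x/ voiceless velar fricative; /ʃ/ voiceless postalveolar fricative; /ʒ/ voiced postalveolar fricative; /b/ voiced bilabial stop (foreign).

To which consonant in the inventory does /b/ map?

p

/p/ is closest: same manner (stop), place distance 0 (bilabial→bilabial), voicing differs (+1); total 1. Next closest is /d/ at distance 3.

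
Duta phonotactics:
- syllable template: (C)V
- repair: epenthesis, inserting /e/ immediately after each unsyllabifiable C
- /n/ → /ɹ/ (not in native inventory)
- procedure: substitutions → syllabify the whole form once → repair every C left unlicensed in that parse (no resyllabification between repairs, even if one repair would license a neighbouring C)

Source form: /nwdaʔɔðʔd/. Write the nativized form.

Substitution: /n/ → /ɹ/, giving /ɹwdaʔɔðʔd/.
Syllabifying with onset maximization leaves /ɹ/, /w/, /ð/, /ʔ/, /d/ stranded (no codas are permitted; onsets are limited to one consonant).
Epenthesis after each stranded consonant: /ɹ/ → /ɹe/, /w/ → /we/, /ð/ → /ðe/, /ʔ/ → /ʔe/, /d/ → /de/.

ɹewedaʔɔðeʔede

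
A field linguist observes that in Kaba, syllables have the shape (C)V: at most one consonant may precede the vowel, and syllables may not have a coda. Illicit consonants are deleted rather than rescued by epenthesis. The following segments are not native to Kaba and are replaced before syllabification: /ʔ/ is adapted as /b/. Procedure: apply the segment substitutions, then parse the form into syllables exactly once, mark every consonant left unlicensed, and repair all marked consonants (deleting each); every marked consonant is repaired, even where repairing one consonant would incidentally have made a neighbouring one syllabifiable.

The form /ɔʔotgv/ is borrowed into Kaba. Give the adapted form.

ɔbo

Substitution: /ʔ/ → /b/, giving /ɔbotgv/.
The consonants /t/, /g/, /v/ cannot be parsed into a legal (C)V syllable (no codas are permitted; onsets are limited to one consonant).
Deletion applies to /t/, /g/, /v/.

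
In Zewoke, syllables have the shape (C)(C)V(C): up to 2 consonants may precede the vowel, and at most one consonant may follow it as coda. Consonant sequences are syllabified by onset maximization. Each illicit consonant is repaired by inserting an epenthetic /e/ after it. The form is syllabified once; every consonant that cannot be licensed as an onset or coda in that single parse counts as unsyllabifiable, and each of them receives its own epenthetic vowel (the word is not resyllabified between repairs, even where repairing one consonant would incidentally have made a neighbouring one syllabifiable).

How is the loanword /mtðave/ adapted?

The consonants /m/ cannot be parsed into a legal (C)(C)V(C) syllable (at most one coda consonant is licensed; onsets may contain at most 2 consonants).
Inserting the epenthetic vowel yields /m/ → /me/.

metðave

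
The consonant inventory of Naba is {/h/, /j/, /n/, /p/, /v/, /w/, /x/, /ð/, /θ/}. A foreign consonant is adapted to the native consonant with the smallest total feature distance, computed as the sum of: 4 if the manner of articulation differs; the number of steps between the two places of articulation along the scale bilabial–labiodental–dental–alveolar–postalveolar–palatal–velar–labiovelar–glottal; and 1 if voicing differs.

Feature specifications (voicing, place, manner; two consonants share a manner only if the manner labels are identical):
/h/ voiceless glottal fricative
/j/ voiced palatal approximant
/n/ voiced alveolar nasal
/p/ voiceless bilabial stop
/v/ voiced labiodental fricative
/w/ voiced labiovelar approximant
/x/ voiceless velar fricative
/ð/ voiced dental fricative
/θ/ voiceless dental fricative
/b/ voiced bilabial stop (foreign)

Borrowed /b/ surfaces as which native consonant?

p

/p/ is closest: same manner (stop), place distance 0 (bilabial→bilabial), voicing differs (+1); total 1. Next closest is /v/ at distance 5.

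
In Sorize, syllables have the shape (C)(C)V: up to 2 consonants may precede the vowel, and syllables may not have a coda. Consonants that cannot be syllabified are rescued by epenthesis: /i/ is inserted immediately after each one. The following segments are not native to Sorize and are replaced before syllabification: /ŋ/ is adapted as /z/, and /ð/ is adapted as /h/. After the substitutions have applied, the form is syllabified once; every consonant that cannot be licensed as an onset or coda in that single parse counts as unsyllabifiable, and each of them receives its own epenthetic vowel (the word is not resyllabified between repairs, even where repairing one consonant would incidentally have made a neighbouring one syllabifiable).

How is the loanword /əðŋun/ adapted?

Substitution: /ð/ → /h/, /ŋ/ → /z/, giving /əhzun/.
Under (C)(C)V, the unsyllabifiable consonants are /n/ (no codas are permitted; onsets may contain at most 2 consonants).
Epenthesis after each stranded consonant: /n/ → /ni/.

əhzuni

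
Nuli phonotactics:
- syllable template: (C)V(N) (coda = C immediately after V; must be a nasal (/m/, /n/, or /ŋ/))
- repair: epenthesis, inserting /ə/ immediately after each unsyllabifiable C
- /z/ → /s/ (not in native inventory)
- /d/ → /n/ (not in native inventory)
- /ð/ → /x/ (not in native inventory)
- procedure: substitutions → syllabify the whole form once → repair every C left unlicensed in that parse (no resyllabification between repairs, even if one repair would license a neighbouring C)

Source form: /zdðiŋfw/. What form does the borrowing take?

sənəxiŋfəwə

Substitution: /z/ → /s/, /d/ → /n/, /ð/ → /x/, giving /snxiŋfw/.
The consonants /s/, /n/, /f/, /w/ cannot be parsed into a legal (C)V(N) syllable (only a nasal (/m/, /n/, or /ŋ/) is licensed in coda position; onsets are limited to one consonant).
Each unlicensed consonant becomes the onset of a new syllable: /s/ → /sə/, /n/ → /nə/, /f/ → /fə/, /w/ → /wə/.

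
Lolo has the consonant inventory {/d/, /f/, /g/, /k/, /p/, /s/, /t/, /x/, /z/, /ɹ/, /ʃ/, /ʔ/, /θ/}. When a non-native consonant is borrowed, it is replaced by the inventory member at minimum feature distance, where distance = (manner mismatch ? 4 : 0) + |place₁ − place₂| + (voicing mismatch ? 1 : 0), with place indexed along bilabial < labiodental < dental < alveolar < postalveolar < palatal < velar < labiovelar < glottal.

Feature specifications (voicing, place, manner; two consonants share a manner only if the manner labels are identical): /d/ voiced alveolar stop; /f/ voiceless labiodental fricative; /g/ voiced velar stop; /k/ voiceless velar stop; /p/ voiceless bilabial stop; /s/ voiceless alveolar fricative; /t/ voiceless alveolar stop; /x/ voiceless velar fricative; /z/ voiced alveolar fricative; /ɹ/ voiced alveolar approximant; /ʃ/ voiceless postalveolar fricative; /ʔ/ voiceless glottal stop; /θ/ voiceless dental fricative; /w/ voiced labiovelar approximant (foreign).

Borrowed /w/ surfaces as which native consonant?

ɹ

/ɹ/ is closest: same manner (approximant), place distance 4 (labiovelar→alveolar), same voicing; total 4. Next closest is /g/ at distance 5.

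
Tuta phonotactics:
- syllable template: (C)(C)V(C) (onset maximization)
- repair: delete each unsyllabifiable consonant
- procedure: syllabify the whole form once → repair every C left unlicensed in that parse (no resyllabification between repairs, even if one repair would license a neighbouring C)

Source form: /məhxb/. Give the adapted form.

məh

Syllabifying with onset maximization leaves /x/, /b/ stranded (at most one coda consonant is licensed; onsets may contain at most 2 consonants).
Deletion applies to /x/, /b/.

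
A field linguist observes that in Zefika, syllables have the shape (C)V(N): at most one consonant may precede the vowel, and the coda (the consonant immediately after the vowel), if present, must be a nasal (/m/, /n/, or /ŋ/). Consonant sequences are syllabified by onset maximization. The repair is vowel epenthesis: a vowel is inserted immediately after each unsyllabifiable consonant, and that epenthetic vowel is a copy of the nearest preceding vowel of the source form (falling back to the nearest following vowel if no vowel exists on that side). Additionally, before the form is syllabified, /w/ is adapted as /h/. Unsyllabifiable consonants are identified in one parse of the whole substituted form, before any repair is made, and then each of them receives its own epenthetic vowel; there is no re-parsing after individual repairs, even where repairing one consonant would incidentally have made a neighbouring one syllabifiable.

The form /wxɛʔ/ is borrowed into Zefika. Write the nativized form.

Substitution: /w/ → /h/, giving /hxɛʔ/.
Syllabifying with onset maximization leaves /h/, /ʔ/ stranded (only a nasal (/m/, /n/, or /ŋ/) is licensed in coda position; onsets are limited to one consonant).
Epenthesis after each stranded consonant: /h/ → /hɛ/, /ʔ/ → /ʔɛ/.

hɛxɛʔɛ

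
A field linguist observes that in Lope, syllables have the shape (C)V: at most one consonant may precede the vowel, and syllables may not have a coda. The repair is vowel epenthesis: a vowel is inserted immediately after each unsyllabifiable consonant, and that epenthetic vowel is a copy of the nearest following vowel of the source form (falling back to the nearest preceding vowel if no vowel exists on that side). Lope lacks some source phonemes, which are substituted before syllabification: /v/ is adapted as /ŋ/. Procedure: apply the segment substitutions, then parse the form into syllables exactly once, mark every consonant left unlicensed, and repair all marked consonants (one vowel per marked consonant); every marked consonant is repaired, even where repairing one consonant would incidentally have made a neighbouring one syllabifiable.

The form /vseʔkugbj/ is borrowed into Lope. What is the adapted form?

Substitution: /v/ → /ŋ/, giving /ŋseʔkugbj/.
The consonants /ŋ/, /ʔ/, /g/, /b/, /j/ cannot be parsed into a legal (C)V syllable (no codas are permitted; onsets are limited to one consonant).
Each unlicensed consonant becomes the onset of a new syllable: /ŋ/ → /ŋe/, /ʔ/ → /ʔu/, /g/ → /gu/, /b/ → /bu/, /j/ → /ju/.

ŋeseʔukugubuju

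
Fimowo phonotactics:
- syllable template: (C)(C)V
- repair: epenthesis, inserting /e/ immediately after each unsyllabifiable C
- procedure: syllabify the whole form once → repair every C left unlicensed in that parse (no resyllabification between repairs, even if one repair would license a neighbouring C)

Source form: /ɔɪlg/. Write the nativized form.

ɔɪlege

Syllabifying with onset maximization leaves /l/, /g/ stranded (no codas are permitted; onsets may contain at most 2 consonants).
Inserting the epenthetic vowel yields /l/ → /le/, /g/ → /ge/.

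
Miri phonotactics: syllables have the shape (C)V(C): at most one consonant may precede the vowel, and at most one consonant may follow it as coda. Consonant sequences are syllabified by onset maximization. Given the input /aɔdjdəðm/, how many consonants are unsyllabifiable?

Syllabifying with onset maximization leaves /j/, /m/ stranded (at most one coda consonant is licensed; onsets are limited to one consonant).

2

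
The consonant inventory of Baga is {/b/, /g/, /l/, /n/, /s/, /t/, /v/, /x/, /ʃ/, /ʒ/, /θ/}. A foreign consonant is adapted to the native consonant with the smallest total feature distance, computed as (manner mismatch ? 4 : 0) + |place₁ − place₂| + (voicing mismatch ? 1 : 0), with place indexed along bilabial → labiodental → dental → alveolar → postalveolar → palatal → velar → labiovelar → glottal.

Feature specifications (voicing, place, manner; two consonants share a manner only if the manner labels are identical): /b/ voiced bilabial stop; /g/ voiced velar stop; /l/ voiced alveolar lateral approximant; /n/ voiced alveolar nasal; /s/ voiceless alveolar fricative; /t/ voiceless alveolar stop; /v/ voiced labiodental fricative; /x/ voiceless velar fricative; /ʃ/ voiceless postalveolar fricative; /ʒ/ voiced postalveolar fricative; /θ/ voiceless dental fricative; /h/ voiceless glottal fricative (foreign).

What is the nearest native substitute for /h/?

/x/ is closest: same manner (fricative), place distance 2 (glottal→velar), same voicing; total 2. Next closest is /ʃ/ at distance 4.

x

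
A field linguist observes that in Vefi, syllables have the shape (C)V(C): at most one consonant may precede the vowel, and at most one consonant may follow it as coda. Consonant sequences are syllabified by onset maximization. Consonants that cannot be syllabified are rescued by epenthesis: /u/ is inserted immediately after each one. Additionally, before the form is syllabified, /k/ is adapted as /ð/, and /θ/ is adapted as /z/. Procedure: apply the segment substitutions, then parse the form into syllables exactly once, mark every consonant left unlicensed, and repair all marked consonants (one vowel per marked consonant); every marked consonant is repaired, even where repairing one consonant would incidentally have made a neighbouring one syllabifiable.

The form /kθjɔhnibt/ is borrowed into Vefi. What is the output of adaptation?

Substitution: /k/ → /ð/, /θ/ → /z/, giving /ðzjɔhnibt/.
The consonants /ð/, /z/, /t/ cannot be parsed into a legal (C)V(C) syllable (at most one coda consonant is licensed; onsets are limited to one consonant).
Inserting the epenthetic vowel yields /ð/ → /ðu/, /z/ → /zu/, /t/ → /tu/.

ðuzujɔhnibtu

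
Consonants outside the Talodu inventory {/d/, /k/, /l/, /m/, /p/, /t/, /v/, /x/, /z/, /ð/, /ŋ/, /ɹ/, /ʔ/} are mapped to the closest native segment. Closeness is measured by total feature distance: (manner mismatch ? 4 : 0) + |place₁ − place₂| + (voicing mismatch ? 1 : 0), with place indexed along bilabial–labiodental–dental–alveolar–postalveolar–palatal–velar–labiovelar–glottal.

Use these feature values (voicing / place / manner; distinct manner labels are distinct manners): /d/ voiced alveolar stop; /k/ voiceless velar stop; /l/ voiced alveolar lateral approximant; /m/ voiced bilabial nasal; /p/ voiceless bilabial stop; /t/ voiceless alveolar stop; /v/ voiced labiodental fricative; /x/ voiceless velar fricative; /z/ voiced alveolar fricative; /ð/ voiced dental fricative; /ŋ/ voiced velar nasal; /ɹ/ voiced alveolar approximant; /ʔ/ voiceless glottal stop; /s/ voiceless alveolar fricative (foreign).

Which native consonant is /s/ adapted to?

/z/ is closest: same manner (fricative), place distance 0 (alveolar→alveolar), voicing differs (+1); total 1. Next closest is /ð/ at distance 2.

z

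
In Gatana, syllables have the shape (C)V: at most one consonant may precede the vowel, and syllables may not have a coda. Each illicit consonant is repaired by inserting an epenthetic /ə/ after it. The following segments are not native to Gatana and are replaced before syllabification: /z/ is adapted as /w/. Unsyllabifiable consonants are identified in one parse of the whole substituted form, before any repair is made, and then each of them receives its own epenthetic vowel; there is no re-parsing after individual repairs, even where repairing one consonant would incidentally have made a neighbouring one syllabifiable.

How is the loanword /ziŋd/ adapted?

Substitution: /z/ → /w/, giving /wiŋd/.
Under (C)V, the unsyllabifiable consonants are /ŋ/, /d/ (no codas are permitted; onsets are limited to one consonant).
Epenthesis after each stranded consonant: /ŋ/ → /ŋə/, /d/ → /də/.

wiŋədə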